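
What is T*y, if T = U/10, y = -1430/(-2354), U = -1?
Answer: -13/214 ≈ -0.060748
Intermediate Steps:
y = 65/107 (y = -1430*(-1/2354) = 65/107 ≈ 0.60748)
T = -1/10 ≈ -0.10000
T*y = -1/10*65/107 = -13/214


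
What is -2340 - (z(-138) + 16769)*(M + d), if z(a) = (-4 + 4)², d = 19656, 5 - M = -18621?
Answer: -641953198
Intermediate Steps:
M = 18626 (M = 5 - 1*(-18621) = 5 + 18621 = 18626)
z(a) = 0 (z(a) = 0² = 0)
-2340 - (z(-138) + 16769)*(M + d) = -2340 - (0 + 16769)*(18626 + 19656) = -2340 - 16769*38282 = -2340 - 1*641950858 = -2340 - 641950858 = -641953198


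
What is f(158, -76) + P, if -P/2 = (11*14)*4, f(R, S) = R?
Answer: -1074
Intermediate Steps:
P = -1232 (P = -2*11*14*4 = -308*4 = -2*616 = -1232)
f(158, -76) + P = 158 - 1232 = -1074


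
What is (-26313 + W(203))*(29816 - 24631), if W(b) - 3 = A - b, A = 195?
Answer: -136458830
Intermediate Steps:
W(b) = 198 - b (W(b) = 3 + (195 - b) = 198 - b)
(-26313 + W(203))*(29816 - 24631) = (-26313 + (198 - 1*203))*(29816 - 24631) = (-26313 + (198 - 203))*5185 = (-26313 - 5)*5185 = -26318*5185 = -136458830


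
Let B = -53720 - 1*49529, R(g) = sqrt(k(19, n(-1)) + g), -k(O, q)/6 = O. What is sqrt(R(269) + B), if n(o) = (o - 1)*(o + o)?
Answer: sqrt(-103249 + sqrt(155)) ≈ 321.3*I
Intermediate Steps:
n(o) = 2*o*(-1 + o) (n(o) = (-1 + o)*(2*o) = 2*o*(-1 + o))
k(O, q) = -6*O
R(g) = sqrt(-114 + g) (R(g) = sqrt(-6*19 + g) = sqrt(-114 + g))
B = -103249 (B = -53720 - 49529 = -103249)
sqrt(R(269) + B) = sqrt(sqrt(-114 + 269) - 103249) = sqrt(sqrt(155) - 103249) = sqrt(-103249 + sqrt(155))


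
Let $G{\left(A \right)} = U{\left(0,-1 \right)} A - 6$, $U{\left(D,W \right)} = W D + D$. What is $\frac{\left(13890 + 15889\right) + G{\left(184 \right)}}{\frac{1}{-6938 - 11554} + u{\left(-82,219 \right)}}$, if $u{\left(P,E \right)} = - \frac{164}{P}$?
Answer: $\frac{550562316}{36983} \approx 14887.0$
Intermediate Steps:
$U{\left(D,W \right)} = D + D W$ ($U{\left(D,W \right)} = D W + D = D + D W$)
$G{\left(A \right)} = -6$ ($G{\left(A \right)} = 0 \left(1 - 1\right) A - 6 = 0 \cdot 0 A - 6 = 0 A - 6 = 0 - 6 = -6$)
$\frac{\left(13890 + 15889\right) + G{\left(184 \right)}}{\frac{1}{-6938 - 11554} + u{\left(-82,219 \right)}} = \frac{\left(13890 + 15889\right) - 6}{\frac{1}{-6938 - 11554} - \frac{164}{-82}} = \frac{29779 - 6}{\frac{1}{-18492} - -2} = \frac{29773}{- \frac{1}{18492} + 2} = \frac{29773}{\frac{36983}{18492}} = 29773 \cdot \frac{18492}{36983} = \frac{550562316}{36983}$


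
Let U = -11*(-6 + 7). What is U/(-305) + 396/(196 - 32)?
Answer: 30646/12505 ≈ 2.4507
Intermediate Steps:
U = -11 (U = -11*1 = -11)
U/(-305) + 396/(196 - 32) = -11/(-305) + 396/(196 - 32) = -11*(-1/305) + 396/164 = 11/305 + 396*(1/164) = 11/305 + 99/41 = 30646/12505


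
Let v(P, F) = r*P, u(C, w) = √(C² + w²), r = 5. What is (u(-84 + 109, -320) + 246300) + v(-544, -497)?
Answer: 243580 + 5*√4121 ≈ 2.4390e+5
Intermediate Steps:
v(P, F) = 5*P
(u(-84 + 109, -320) + 246300) + v(-544, -497) = (√((-84 + 109)² + (-320)²) + 246300) + 5*(-544) = (√(25² + 102400) + 246300) - 2720 = (√(625 + 102400) + 246300) - 2720 = (√103025 + 246300) - 2720 = (5*√4121 + 246300) - 2720 = (246300 + 5*√4121) - 2720 = 243580 + 5*√4121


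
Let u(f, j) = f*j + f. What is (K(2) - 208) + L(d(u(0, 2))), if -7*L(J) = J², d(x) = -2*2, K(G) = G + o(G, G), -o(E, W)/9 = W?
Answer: -1584/7 ≈ -226.29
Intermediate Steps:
o(E, W) = -9*W
K(G) = -8*G (K(G) = G - 9*G = -8*G)
u(f, j) = f + f*j
d(x) = -4
L(J) = -J²/7
(K(2) - 208) + L(d(u(0, 2))) = (-8*2 - 208) - ⅐*(-4)² = (-16 - 208) - ⅐*16 = -224 - 16/7 = -1584/7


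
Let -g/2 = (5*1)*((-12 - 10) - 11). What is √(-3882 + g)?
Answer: 4*I*√222 ≈ 59.599*I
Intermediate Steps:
g = 330 (g = -2*5*1*((-12 - 10) - 11) = -10*(-22 - 11) = -10*(-33) = -2*(-165) = 330)
√(-3882 + g) = √(-3882 + 330) = √(-3552) = 4*I*√222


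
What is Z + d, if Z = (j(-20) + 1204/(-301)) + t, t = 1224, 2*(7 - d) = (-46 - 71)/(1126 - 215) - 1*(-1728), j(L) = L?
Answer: 625063/1822 ≈ 343.06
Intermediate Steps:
d = -1561337/1822 (d = 7 - ((-46 - 71)/(1126 - 215) - 1*(-1728))/2 = 7 - (-117/911 + 1728)/2 = 7 - 1/2*1574091/911 = 7 - 1574091/1822 = -1561337/1822 ≈ -856.94)
Z = 1200 (Z = (-20 + 1204/(-301)) + 1224 = (-20 + 1204*(-1/301)) + 1224 = (-20 - 4) + 1224 = -24 + 1224 = 1200)
Z + d = 1200 - 1561337/1822 = 625063/1822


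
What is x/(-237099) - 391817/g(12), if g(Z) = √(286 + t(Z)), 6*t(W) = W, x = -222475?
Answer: 222475/237099 - 391817*√2/24 ≈ -23087.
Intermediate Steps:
t(W) = W/6
g(Z) = √(286 + Z/6)
x/(-237099) - 391817/g(12) = -222475/(-237099) - 391817*6/√(10296 + 6*12) = -222475*(-1/237099) - 391817*6/√(10296 + 72) = 222475/237099 - 391817*√2/24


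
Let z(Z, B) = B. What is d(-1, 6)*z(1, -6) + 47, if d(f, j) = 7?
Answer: 5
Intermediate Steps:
d(-1, 6)*z(1, -6) + 47 = 7*(-6) + 47 = -42 + 47 = 5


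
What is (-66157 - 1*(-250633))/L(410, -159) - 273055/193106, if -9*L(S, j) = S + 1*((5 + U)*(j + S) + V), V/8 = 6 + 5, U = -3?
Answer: -20055241069/12069125 ≈ -1661.7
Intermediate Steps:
V = 88 (V = 8*(6 + 5) = 8*11 = 88)
L(S, j) = -88/9 - 2*j/9 - S/3 (L(S, j) = -(S + 1*((5 - 3)*(j + S) + 88))/9 = -(S + 1*(2*(S + j) + 88))/9 = -(S + 1*((2*S + 2*j) + 88))/9 = -(S + 1*(88 + 2*S + 2*j))/9 = -(S + (88 + 2*S + 2*j))/9 = -(88 + 2*j + 3*S)/9 = -88/9 - 2*j/9 - S/3)
(-66157 - 1*(-250633))/L(410, -159) - 273055/193106 = (-66157 - 1*(-250633))/(-88/9 - 2/9*(-159) - 1/3*410) - 273055/193106 = (-66157 + 250633)/(-88/9 + 106/3 - 410/3) - 273055*1/193106 = 184476/(-1000/9) - 273055/193106 = 184476*(-9/1000) - 273055/193106 = -415071/250 - 273055/193106 = -20055241069/12069125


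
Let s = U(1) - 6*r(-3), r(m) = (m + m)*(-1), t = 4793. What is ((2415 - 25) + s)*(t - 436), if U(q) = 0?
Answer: 10256378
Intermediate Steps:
r(m) = -2*m (r(m) = (2*m)*(-1) = -2*m)
s = -36 (s = 0 - (-12)*(-3) = 0 - 6*6 = 0 - 36 = -36)
((2415 - 25) + s)*(t - 436) = ((2415 - 25) - 36)*(4793 - 436) = (2390 - 36)*4357 = 2354*4357 = 10256378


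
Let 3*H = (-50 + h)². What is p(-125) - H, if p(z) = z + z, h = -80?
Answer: -17650/3 ≈ -5883.3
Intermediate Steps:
p(z) = 2*z
H = 16900/3 (H = (-50 - 80)²/3 = (⅓)*(-130)² = (⅓)*16900 = 16900/3 ≈ 5633.3)
p(-125) - H = 2*(-125) - 1*16900/3 = -250 - 16900/3 = -17650/3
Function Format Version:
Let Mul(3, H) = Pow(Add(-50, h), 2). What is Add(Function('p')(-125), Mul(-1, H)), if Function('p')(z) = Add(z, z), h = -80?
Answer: Rational(-17650, 3) ≈ -5883.3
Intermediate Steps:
Function('p')(z) = Mul(2, z)
H = Rational(16900, 3) (H = Mul(Rational(1, 3), Pow(Add(-50, -80), 2)) = Mul(Rational(1, 3), Pow(-130, 2)) = Mul(Rational(1, 3), 16900) = Rational(16900, 3) ≈ 5633.3)
Add(Function('p')(-125), Mul(-1, H)) = Add(Mul(2, -125), Mul(-1, Rational(16900, 3))) = Add(-250, Rational(-16900, 3)) = Rational(-17650, 3)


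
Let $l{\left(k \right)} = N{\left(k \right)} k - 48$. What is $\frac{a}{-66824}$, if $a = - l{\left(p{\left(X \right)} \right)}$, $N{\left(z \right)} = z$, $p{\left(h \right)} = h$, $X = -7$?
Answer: $\frac{1}{66824} \approx 1.4965 \cdot 10^{-5}$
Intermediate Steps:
$l{\left(k \right)} = -48 + k^{2}$ ($l{\left(k \right)} = k k - 48 = k^{2} - 48 = -48 + k^{2}$)
$a = -1$ ($a = - (-48 + \left(-7\right)^{2}) = - (-48 + 49) = \left(-1\right) 1 = -1$)
$\frac{a}{-66824} = - \frac{1}{-66824} = \left(-1\right) \left(- \frac{1}{66824}\right) = \frac{1}{66824}$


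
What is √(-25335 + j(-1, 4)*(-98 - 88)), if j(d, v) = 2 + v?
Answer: 3*I*√2939 ≈ 162.64*I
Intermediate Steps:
√(-25335 + j(-1, 4)*(-98 - 88)) = √(-25335 + (2 + 4)*(-98 - 88)) = √(-25335 + 6*(-186)) = √(-25335 - 1116) = √(-26451) = 3*I*√2939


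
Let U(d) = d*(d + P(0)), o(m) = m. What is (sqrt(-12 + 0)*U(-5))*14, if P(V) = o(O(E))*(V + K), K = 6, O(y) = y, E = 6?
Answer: -4340*I*sqrt(3) ≈ -7517.1*I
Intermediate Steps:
P(V) = 36 + 6*V (P(V) = 6*(V + 6) = 6*(6 + V) = 36 + 6*V)
U(d) = d*(36 + d) (U(d) = d*(d + (36 + 6*0)) = d*(d + (36 + 0)) = d*(d + 36) = d*(36 + d))
(sqrt(-12 + 0)*U(-5))*14 = (sqrt(-12 + 0)*(-5*(36 - 5)))*14 = (sqrt(-12)*(-5*31))*14 = ((2*I*sqrt(3))*(-155))*14 = -310*I*sqrt(3)*14 = -4340*I*sqrt(3)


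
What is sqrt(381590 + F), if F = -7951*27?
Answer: sqrt(166913) ≈ 408.55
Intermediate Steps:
F = -214677
sqrt(381590 + F) = sqrt(381590 - 214677) = sqrt(166913)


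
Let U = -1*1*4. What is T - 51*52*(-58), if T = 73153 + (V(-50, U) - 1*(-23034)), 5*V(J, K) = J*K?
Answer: 250043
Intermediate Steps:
U = -4 (U = -1*4 = -4)
V(J, K) = J*K/5 (V(J, K) = (J*K)/5 = J*K/5)
T = 96227 (T = 73153 + ((1/5)*(-50)*(-4) - 1*(-23034)) = 73153 + (40 + 23034) = 73153 + 23074 = 96227)
T - 51*52*(-58) = 96227 - 51*52*(-58) = 96227 - 2652*(-58) = 96227 - 1*(-153816) = 96227 + 153816 = 250043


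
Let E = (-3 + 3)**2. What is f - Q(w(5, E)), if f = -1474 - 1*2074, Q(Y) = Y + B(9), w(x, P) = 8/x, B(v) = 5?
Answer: -17773/5 ≈ -3554.6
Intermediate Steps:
E = 0 (E = 0**2 = 0)
Q(Y) = 5 + Y (Q(Y) = Y + 5 = 5 + Y)
f = -3548 (f = -1474 - 2074 = -3548)
f - Q(w(5, E)) = -3548 - (5 + 8/5) = -3548 - 1*33/5 = -3548 - 33/5 = -17773/5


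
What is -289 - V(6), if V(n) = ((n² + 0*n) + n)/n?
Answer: -296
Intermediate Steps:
V(n) = (n + n²)/n (V(n) = ((n² + 0) + n)/n = (n² + n)/n = (n + n²)/n)
-289 - V(6) = -289 - (1 + 6) = -289 - 1*7 = -289 - 7 = -296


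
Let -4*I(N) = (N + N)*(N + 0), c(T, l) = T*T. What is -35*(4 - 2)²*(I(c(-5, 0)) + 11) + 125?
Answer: 42335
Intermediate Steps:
c(T, l) = T²
I(N) = -N²/2 (I(N) = -(N + N)*(N + 0)/4 = -2*N*N/4 = -N²/2)
-35*(4 - 2)²*(I(c(-5, 0)) + 11) + 125 = -35*(4 - 2)²*(-((-5)²)²/2 + 11) + 125 = -35*2²*(-½*25² + 11) + 125 = -140*(-½*625 + 11) + 125 = -140*(-625/2 + 11) + 125 = -140*(-603)/2 + 125 = -35*(-1206) + 125 = 42210 + 125 = 42335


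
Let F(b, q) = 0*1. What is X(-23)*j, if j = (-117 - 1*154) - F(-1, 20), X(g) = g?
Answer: 6233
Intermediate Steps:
F(b, q) = 0
j = -271 (j = (-117 - 1*154) - 1*0 = (-117 - 154) + 0 = -271 + 0 = -271)
X(-23)*j = -23*(-271) = 6233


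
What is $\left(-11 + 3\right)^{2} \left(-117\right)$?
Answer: $-7488$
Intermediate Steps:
$\left(-11 + 3\right)^{2} \left(-117\right) = \left(-8\right)^{2} \left(-117\right) = 64 \left(-117\right) = -7488$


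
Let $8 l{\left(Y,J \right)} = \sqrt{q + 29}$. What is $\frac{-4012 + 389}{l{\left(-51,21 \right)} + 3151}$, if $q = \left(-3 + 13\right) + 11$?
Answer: $- \frac{365314336}{317721607} + \frac{72460 \sqrt{2}}{317721607} \approx -1.1495$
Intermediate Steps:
$q = 21$ ($q = 10 + 11 = 21$)
$l{\left(Y,J \right)} = \frac{5 \sqrt{2}}{8}$ ($l{\left(Y,J \right)} = \frac{\sqrt{21 + 29}}{8} = \frac{\sqrt{50}}{8} = \frac{5 \sqrt{2}}{8}$)
$\frac{-4012 + 389}{l{\left(-51,21 \right)} + 3151} = \frac{-4012 + 389}{\frac{5 \sqrt{2}}{8} + 3151} = - \frac{3623}{3151 + \frac{5 \sqrt{2}}{8}}$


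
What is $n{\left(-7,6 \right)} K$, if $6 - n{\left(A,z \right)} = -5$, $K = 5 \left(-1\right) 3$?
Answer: $-165$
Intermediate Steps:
$K = -15$ ($K = \left(-5\right) 3 = -15$)
$n{\left(A,z \right)} = 11$ ($n{\left(A,z \right)} = 6 - -5 = 6 + 5 = 11$)
$n{\left(-7,6 \right)} K = 11 \left(-15\right) = -165$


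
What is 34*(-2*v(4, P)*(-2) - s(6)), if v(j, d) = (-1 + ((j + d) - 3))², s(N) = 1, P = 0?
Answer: -34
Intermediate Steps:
v(j, d) = (-4 + d + j)² (v(j, d) = (-1 + ((d + j) - 3))² = (-1 + (-3 + d + j))² = (-4 + d + j)²)
34*(-2*v(4, P)*(-2) - s(6)) = 34*(-2*(-4 + 0 + 4)²*(-2) - 1*1) = 34*(-2*0²*(-2) - 1) = 34*(-2*0*(-2) - 1) = 34*(0*(-2) - 1) = 34*(0 - 1) = 34*(-1) = -34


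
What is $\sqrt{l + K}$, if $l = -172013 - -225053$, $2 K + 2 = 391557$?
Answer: $\frac{\sqrt{995270}}{2} \approx 498.82$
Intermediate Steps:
$K = \frac{391555}{2}$ ($K = -1 + \frac{1}{2} \cdot 391557 = -1 + \frac{391557}{2} = \frac{391555}{2} \approx 1.9578 \cdot 10^{5}$)
$l = 53040$ ($l = -172013 + 225053 = 53040$)
$\sqrt{l + K} = \sqrt{53040 + \frac{391555}{2}} = \sqrt{\frac{497635}{2}} = \frac{\sqrt{995270}}{2}$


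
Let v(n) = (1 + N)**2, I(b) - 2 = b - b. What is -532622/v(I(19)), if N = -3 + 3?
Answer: -532622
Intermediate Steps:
I(b) = 2 (I(b) = 2 + (b - b) = 2 + 0 = 2)
N = 0
v(n) = 1 (v(n) = (1 + 0)**2 = 1**2 = 1)
-532622/v(I(19)) = -532622/1 = -532622*1 = -532622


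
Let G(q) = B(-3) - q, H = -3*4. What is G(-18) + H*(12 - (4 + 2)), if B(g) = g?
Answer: -57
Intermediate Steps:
H = -12
G(q) = -3 - q
G(-18) + H*(12 - (4 + 2)) = (-3 - 1*(-18)) - 12*(12 - (4 + 2)) = (-3 + 18) - 12*(12 - 1*6) = 15 - 12*(12 - 6) = 15 - 12*6 = 15 - 72 = -57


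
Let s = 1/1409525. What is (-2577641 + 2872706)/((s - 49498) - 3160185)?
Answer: -415901494125/4524128430574 ≈ -0.091930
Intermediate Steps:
s = 1/1409525 ≈ 7.0946e-7
(-2577641 + 2872706)/((s - 49498) - 3160185) = (-2577641 + 2872706)/((1/1409525 - 49498) - 3160185) = 295065/(-69768668449/1409525 - 3160185) = 295065/(-4524128430574/1409525) = 295065*(-1409525/4524128430574) = -415901494125/4524128430574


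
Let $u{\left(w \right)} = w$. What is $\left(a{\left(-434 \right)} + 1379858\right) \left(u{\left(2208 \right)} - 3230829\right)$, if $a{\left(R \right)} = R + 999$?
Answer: $-4456862686683$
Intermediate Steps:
$a{\left(R \right)} = 999 + R$
$\left(a{\left(-434 \right)} + 1379858\right) \left(u{\left(2208 \right)} - 3230829\right) = \left(\left(999 - 434\right) + 1379858\right) \left(2208 - 3230829\right) = \left(565 + 1379858\right) \left(-3228621\right) = 1380423 \left(-3228621\right) = -4456862686683$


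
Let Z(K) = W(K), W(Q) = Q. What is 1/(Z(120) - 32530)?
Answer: -1/32410 ≈ -3.0855e-5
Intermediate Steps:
Z(K) = K
1/(Z(120) - 32530) = 1/(120 - 32530) = 1/(-32410) = -1/32410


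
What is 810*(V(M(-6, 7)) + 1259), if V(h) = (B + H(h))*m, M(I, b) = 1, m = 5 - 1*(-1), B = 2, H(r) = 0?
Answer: 1029510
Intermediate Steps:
m = 6 (m = 5 + 1 = 6)
V(h) = 12 (V(h) = (2 + 0)*6 = 2*6 = 12)
810*(V(M(-6, 7)) + 1259) = 810*(12 + 1259) = 810*1271 = 1029510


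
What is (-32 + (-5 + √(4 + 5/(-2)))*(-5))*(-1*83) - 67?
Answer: 514 + 415*√6/2 ≈ 1022.3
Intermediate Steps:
(-32 + (-5 + √(4 + 5/(-2)))*(-5))*(-1*83) - 67 = (-32 + (-5 + √(4 + 5*(-½)))*(-5))*(-83) - 67 = (-32 + (-5 + √(4 - 5/2))*(-5))*(-83) - 67 = (-32 + (-5 + √(3/2))*(-5))*(-83) - 67 = (-32 + (-5 + √6/2)*(-5))*(-83) - 67 = (-32 + (25 - 5*√6/2))*(-83) - 67 = (-7 - 5*√6/2)*(-83) - 67 = (581 + 415*√6/2) - 67 = 514 + 415*√6/2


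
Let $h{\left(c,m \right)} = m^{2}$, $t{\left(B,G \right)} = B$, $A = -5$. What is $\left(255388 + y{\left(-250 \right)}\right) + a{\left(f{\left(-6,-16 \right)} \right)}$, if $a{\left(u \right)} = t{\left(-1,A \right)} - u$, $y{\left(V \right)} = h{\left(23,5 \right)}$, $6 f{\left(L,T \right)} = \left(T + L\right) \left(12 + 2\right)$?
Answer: $\frac{766390}{3} \approx 2.5546 \cdot 10^{5}$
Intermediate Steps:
$f{\left(L,T \right)} = \frac{7 L}{3} + \frac{7 T}{3}$ ($f{\left(L,T \right)} = \frac{\left(T + L\right) \left(12 + 2\right)}{6} = \frac{\left(L + T\right) 14}{6} = \frac{14 L + 14 T}{6} = \frac{7 L}{3} + \frac{7 T}{3}$)
$y{\left(V \right)} = 25$ ($y{\left(V \right)} = 5^{2} = 25$)
$a{\left(u \right)} = -1 - u$
$\left(255388 + y{\left(-250 \right)}\right) + a{\left(f{\left(-6,-16 \right)} \right)} = \left(255388 + 25\right) - \left(1 - 14 - \frac{112}{3}\right) = 255413 - - \frac{151}{3} = 255413 + \left(-1 + \frac{154}{3}\right) = 255413 + \frac{151}{3} = \frac{766390}{3}$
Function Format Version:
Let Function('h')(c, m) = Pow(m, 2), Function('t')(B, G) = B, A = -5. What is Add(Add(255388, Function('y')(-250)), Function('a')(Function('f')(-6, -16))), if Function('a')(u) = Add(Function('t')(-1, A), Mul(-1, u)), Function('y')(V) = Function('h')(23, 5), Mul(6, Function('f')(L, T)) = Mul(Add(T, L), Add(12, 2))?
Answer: Rational(766390, 3) ≈ 2.5546e+5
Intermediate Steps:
Function('f')(L, T) = Add(Mul(Rational(7, 3), L), Mul(Rational(7, 3), T)) (Function('f')(L, T) = Mul(Rational(1, 6), Mul(Add(T, L), Add(12, 2))) = Mul(Rational(1, 6), Mul(Add(L, T), 14)) = Mul(Rational(1, 6), Add(Mul(14, L), Mul(14, T))) = Add(Mul(Rational(7, 3), L), Mul(Rational(7, 3), T)))
Function('y')(V) = 25 (Function('y')(V) = Pow(5, 2) = 25)
Function('a')(u) = Add(-1, Mul(-1, u))
Add(Add(255388, Function('y')(-250)), Function('a')(Function('f')(-6, -16))) = Add(Add(255388, 25), Add(-1, Mul(-1, Add(Mul(Rational(7, 3), -6), Mul(Rational(7, 3), -16))))) = Add(255413, Add(-1, Mul(-1, Add(-14, Rational(-112, 3))))) = Add(255413, Add(-1, Mul(-1, Rational(-154, 3)))) = Add(255413, Add(-1, Rational(154, 3))) = Add(255413, Rational(151, 3)) = Rational(766390, 3)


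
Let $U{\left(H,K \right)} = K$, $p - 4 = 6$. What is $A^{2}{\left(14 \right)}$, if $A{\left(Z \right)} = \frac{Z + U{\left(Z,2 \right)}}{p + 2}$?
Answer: $\frac{16}{9} \approx 1.7778$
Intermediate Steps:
$p = 10$ ($p = 4 + 6 = 10$)
$A{\left(Z \right)} = \frac{1}{6} + \frac{Z}{12}$ ($A{\left(Z \right)} = \frac{Z + 2}{10 + 2} = \frac{2 + Z}{12} = \left(2 + Z\right) \frac{1}{12} = \frac{1}{6} + \frac{Z}{12}$)
$A^{2}{\left(14 \right)} = \left(\frac{1}{6} + \frac{1}{12} \cdot 14\right)^{2} = \left(\frac{1}{6} + \frac{7}{6}\right)^{2} = \left(\frac{4}{3}\right)^{2} = \frac{16}{9}$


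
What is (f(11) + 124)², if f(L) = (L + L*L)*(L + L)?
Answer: 9168784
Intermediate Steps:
f(L) = 2*L*(L + L²) (f(L) = (L + L²)*(2*L) = 2*L*(L + L²))
(f(11) + 124)² = (2*11²*(1 + 11) + 124)² = (2*121*12 + 124)² = (2904 + 124)² = 3028² = 9168784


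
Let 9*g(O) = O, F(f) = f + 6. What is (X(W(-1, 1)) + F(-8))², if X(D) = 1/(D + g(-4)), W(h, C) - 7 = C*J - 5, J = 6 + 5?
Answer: 47089/12769 ≈ 3.6878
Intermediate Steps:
F(f) = 6 + f
J = 11
W(h, C) = 2 + 11*C (W(h, C) = 7 + (C*11 - 5) = 7 + (11*C - 5) = 7 + (-5 + 11*C) = 2 + 11*C)
g(O) = O/9
X(D) = 1/(-4/9 + D) (X(D) = 1/(D + (⅑)*(-4)) = 1/(D - 4/9) = 1/(-4/9 + D))
(X(W(-1, 1)) + F(-8))² = (9/(-4 + 9*(2 + 11*1)) + (6 - 8))² = (9/(-4 + 9*(2 + 11)) - 2)² = (9/(-4 + 9*13) - 2)² = (9/(-4 + 117) - 2)² = (9/113 - 2)² = (-217/113)² = 47089/12769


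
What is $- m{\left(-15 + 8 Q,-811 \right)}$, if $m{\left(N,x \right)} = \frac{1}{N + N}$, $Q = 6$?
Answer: $- \frac{1}{66} \approx -0.015152$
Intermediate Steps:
$m{\left(N,x \right)} = \frac{1}{2 N}$
$- m{\left(-15 + 8 Q,-811 \right)} = - \frac{1}{2 \left(-15 + 8 \cdot 6\right)} = - \frac{1}{2 \left(-15 + 48\right)} = - \frac{1}{2 \cdot 33} = \left(-1\right) \frac{1}{66} = - \frac{1}{66}$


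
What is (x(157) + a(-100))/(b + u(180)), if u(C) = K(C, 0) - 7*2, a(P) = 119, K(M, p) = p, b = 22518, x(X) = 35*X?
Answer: 2807/11252 ≈ 0.24947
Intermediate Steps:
u(C) = -14 (u(C) = 0 - 7*2 = 0 - 14 = -14)
(x(157) + a(-100))/(b + u(180)) = (35*157 + 119)/(22518 - 14) = (5495 + 119)/22504 = 5614*(1/22504) = 2807/11252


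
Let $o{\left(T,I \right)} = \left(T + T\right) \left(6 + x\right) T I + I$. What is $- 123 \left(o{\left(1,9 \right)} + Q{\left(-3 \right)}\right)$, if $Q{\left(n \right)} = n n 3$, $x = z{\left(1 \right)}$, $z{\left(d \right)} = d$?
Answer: $-19926$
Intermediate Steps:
$x = 1$
$Q{\left(n \right)} = 3 n^{2}$ ($Q{\left(n \right)} = n^{2} \cdot 3 = 3 n^{2}$)
$o{\left(T,I \right)} = I + 14 I T^{2}$ ($o{\left(T,I \right)} = \left(T + T\right) \left(6 + 1\right) T I + I = 2 T 7 T I + I = 14 T T I + I = 14 T^{2} I + I = 14 I T^{2} + I = I + 14 I T^{2}$)
$- 123 \left(o{\left(1,9 \right)} + Q{\left(-3 \right)}\right) = - 123 \left(9 \left(1 + 14 \cdot 1^{2}\right) + 3 \left(-3\right)^{2}\right) = - 123 \left(9 \left(1 + 14 \cdot 1\right) + 3 \cdot 9\right) = - 123 \left(9 \left(1 + 14\right) + 27\right) = - 123 \left(9 \cdot 15 + 27\right) = - 123 \left(135 + 27\right) = \left(-123\right) 162 = -19926$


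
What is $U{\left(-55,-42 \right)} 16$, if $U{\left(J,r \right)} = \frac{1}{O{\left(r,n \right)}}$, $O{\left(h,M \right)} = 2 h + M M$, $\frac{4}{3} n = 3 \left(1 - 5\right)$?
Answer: $- \frac{16}{3} \approx -5.3333$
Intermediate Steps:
$n = -9$ ($n = \frac{3 \cdot 3 \left(1 - 5\right)}{4} = \frac{3 \cdot 3 \left(-4\right)}{4} = \frac{3}{4} \left(-12\right) = -9$)
$O{\left(h,M \right)} = M^{2} + 2 h$ ($O{\left(h,M \right)} = 2 h + M^{2} = M^{2} + 2 h$)
$U{\left(J,r \right)} = \frac{1}{81 + 2 r}$ ($U{\left(J,r \right)} = \frac{1}{\left(-9\right)^{2} + 2 r} = \frac{1}{81 + 2 r}$)
$U{\left(-55,-42 \right)} 16 = \frac{1}{81 + 2 \left(-42\right)} 16 = \frac{1}{81 - 84} \cdot 16 = \frac{1}{-3} \cdot 16 = \left(- \frac{1}{3}\right) 16 = - \frac{16}{3}$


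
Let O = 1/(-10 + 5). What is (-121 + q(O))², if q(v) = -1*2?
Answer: 15129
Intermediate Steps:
O = -⅕ (O = 1/(-5) = -⅕ ≈ -0.20000)
q(v) = -2
(-121 + q(O))² = (-121 - 2)² = (-123)² = 15129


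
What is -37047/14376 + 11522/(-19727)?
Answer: -298822147/94531784 ≈ -3.1611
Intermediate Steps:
-37047/14376 + 11522/(-19727) = -37047*1/14376 + 11522*(-1/19727) = -12349/4792 - 11522/19727 = -298822147/94531784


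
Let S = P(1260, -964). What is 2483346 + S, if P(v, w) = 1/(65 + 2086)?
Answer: 5341677247/2151 ≈ 2.4833e+6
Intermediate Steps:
P(v, w) = 1/2151
S = 1/2151 ≈ 0.00046490
2483346 + S = 2483346 + 1/2151 = 5341677247/2151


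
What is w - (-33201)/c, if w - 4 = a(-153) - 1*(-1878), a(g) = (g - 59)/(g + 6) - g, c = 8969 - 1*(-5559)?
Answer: 4353939043/2135616 ≈ 2038.7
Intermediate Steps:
c = 14528 (c = 8969 + 5559 = 14528)
a(g) = -g + (-59 + g)/(6 + g) (a(g) = (-59 + g)/(6 + g) - g = -g + (-59 + g)/(6 + g))
w = 299357/147 (w = 4 + ((-59 - 1*(-153)² - 5*(-153))/(6 - 153) - 1*(-1878)) = 4 + ((-59 - 1*23409 + 765)/(-147) + 1878) = 4 + (-(-59 - 23409 + 765)/147 + 1878) = 4 + (-1/147*(-22703) + 1878) = 4 + (22703/147 + 1878) = 4 + 298769/147 = 299357/147 ≈ 2036.4)
w - (-33201)/c = 299357/147 - (-33201)/14528 = 299357/147 - 1*(-33201/14528) = 299357/147 + 33201/14528 = 4353939043/2135616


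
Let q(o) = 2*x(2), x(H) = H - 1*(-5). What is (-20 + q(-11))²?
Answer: 36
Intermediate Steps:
x(H) = 5 + H (x(H) = H + 5 = 5 + H)
q(o) = 14 (q(o) = 2*(5 + 2) = 2*7 = 14)
(-20 + q(-11))² = (-20 + 14)² = (-6)² = 36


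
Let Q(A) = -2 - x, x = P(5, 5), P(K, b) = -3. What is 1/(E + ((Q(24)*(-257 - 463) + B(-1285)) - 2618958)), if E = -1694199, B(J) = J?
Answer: -1/4315162 ≈ -2.3174e-7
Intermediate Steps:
x = -3
Q(A) = 1 (Q(A) = -2 - 1*(-3) = -2 + 3 = 1)
1/(E + ((Q(24)*(-257 - 463) + B(-1285)) - 2618958)) = 1/(-1694199 + ((1*(-257 - 463) - 1285) - 2618958)) = 1/(-1694199 + ((1*(-720) - 1285) - 2618958)) = 1/(-1694199 + ((-720 - 1285) - 2618958)) = 1/(-1694199 + (-2005 - 2618958)) = 1/(-1694199 - 2620963) = 1/(-4315162) = -1/4315162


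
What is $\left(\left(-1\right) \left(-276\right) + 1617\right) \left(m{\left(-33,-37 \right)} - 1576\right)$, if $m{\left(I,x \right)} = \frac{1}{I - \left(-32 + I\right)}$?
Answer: $- \frac{95465883}{32} \approx -2.9833 \cdot 10^{6}$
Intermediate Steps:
$m{\left(I,x \right)} = \frac{1}{32}$
$\left(\left(-1\right) \left(-276\right) + 1617\right) \left(m{\left(-33,-37 \right)} - 1576\right) = \left(\left(-1\right) \left(-276\right) + 1617\right) \left(\frac{1}{32} - 1576\right) = \left(276 + 1617\right) \left(- \frac{50431}{32}\right) = 1893 \left(- \frac{50431}{32}\right) = - \frac{95465883}{32}$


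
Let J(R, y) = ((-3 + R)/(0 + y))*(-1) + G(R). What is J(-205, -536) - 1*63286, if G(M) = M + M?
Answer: -4267658/67 ≈ -63696.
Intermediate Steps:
G(M) = 2*M
J(R, y) = 2*R - (-3 + R)/y (J(R, y) = ((-3 + R)/(0 + y))*(-1) + 2*R = ((-3 + R)/y)*(-1) + 2*R = -(-3 + R)/y + 2*R = 2*R - (-3 + R)/y)
J(-205, -536) - 1*63286 = (3 - 1*(-205) + 2*(-205)*(-536))/(-536) - 1*63286 = -(3 + 205 + 219760)/536 - 63286 = -1/536*219968 - 63286 = -27496/67 - 63286 = -4267658/67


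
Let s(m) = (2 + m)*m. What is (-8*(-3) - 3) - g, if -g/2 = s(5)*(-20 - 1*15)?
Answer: -2429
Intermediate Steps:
s(m) = m*(2 + m)
g = 2450 (g = -2*5*(2 + 5)*(-20 - 1*15) = -2*5*7*(-20 - 15) = -70*(-35) = -2*(-1225) = 2450)
(-8*(-3) - 3) - g = (-8*(-3) - 3) - 1*2450 = (24 - 3) - 2450 = 21 - 2450 = -2429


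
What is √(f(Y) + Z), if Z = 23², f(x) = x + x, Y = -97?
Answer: √335 ≈ 18.303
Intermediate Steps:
f(x) = 2*x
Z = 529
√(f(Y) + Z) = √(2*(-97) + 529) = √(-194 + 529) = √335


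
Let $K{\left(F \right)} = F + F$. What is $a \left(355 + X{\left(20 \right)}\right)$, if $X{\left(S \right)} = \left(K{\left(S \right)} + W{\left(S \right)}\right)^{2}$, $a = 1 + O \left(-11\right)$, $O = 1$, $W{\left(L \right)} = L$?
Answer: $-39550$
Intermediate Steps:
$K{\left(F \right)} = 2 F$
$a = -10$ ($a = 1 + 1 \left(-11\right) = 1 - 11 = -10$)
$X{\left(S \right)} = 9 S^{2}$ ($X{\left(S \right)} = \left(2 S + S\right)^{2} = \left(3 S\right)^{2} = 9 S^{2}$)
$a \left(355 + X{\left(20 \right)}\right) = - 10 \left(355 + 9 \cdot 20^{2}\right) = - 10 \left(355 + 9 \cdot 400\right) = - 10 \left(355 + 3600\right) = \left(-10\right) 3955 = -39550$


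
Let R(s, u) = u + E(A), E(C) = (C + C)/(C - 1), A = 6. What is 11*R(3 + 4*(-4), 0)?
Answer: 132/5 ≈ 26.400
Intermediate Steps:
E(C) = 2*C/(-1 + C) (E(C) = (2*C)/(-1 + C) = 2*C/(-1 + C))
R(s, u) = 12/5 + u (R(s, u) = u + 2*6/(-1 + 6) = u + 2*6/5 = u + 2*6*(⅕) = u + 12/5 = 12/5 + u)
11*R(3 + 4*(-4), 0) = 11*(12/5 + 0) = 11*(12/5) = 132/5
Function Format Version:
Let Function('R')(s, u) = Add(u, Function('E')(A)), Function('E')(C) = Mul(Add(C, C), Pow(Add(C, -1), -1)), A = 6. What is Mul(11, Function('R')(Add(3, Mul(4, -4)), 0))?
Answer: Rational(132, 5) ≈ 26.400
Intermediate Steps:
Function('E')(C) = Mul(2, C, Pow(Add(-1, C), -1)) (Function('E')(C) = Mul(Mul(2, C), Pow(Add(-1, C), -1)) = Mul(2, C, Pow(Add(-1, C), -1)))
Function('R')(s, u) = Add(Rational(12, 5), u) (Function('R')(s, u) = Add(u, Mul(2, 6, Pow(Add(-1, 6), -1))) = Add(u, Mul(2, 6, Pow(5, -1))) = Add(u, Mul(2, 6, Rational(1, 5))) = Add(u, Rational(12, 5)) = Add(Rational(12, 5), u))
Mul(11, Function('R')(Add(3, Mul(4, -4)), 0)) = Mul(11, Add(Rational(12, 5), 0)) = Mul(11, Rational(12, 5)) = Rational(132, 5)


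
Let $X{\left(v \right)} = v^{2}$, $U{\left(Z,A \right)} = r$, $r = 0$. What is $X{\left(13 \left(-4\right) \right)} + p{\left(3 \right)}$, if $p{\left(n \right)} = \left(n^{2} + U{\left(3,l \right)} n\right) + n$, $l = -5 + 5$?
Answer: $2716$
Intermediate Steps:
$l = 0$
$U{\left(Z,A \right)} = 0$
$p{\left(n \right)} = n + n^{2}$ ($p{\left(n \right)} = \left(n^{2} + 0 n\right) + n = \left(n^{2} + 0\right) + n = n^{2} + n = n + n^{2}$)
$X{\left(13 \left(-4\right) \right)} + p{\left(3 \right)} = \left(13 \left(-4\right)\right)^{2} + 3 \left(1 + 3\right) = \left(-52\right)^{2} + 3 \cdot 4 = 2704 + 12 = 2716$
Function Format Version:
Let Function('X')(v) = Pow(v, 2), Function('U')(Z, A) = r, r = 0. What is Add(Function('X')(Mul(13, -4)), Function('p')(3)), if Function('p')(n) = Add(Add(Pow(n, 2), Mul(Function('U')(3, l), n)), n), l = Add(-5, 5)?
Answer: 2716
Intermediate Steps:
l = 0
Function('U')(Z, A) = 0
Function('p')(n) = Add(n, Pow(n, 2)) (Function('p')(n) = Add(Add(Pow(n, 2), Mul(0, n)), n) = Add(Add(Pow(n, 2), 0), n) = Add(Pow(n, 2), n) = Add(n, Pow(n, 2)))
Add(Function('X')(Mul(13, -4)), Function('p')(3)) = Add(Pow(Mul(13, -4), 2), Mul(3, Add(1, 3))) = Add(Pow(-52, 2), Mul(3, 4)) = Add(2704, 12) = 2716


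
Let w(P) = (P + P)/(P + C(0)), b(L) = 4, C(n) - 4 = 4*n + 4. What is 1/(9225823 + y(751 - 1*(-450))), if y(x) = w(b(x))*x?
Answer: 3/27679871 ≈ 1.0838e-7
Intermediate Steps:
C(n) = 8 + 4*n (C(n) = 4 + (4*n + 4) = 4 + (4 + 4*n) = 8 + 4*n)
w(P) = 2*P/(8 + P) (w(P) = (P + P)/(P + (8 + 4*0)) = (2*P)/(P + (8 + 0)) = (2*P)/(P + 8) = (2*P)/(8 + P) = 2*P/(8 + P))
y(x) = 2*x/3 (y(x) = (2*4/(8 + 4))*x = (2*4/12)*x = (2*4*(1/12))*x = 2*x/3)
1/(9225823 + y(751 - 1*(-450))) = 1/(9225823 + 2*(751 - 1*(-450))/3) = 1/(9225823 + 2*(751 + 450)/3) = 1/(9225823 + (⅔)*1201) = 1/(9225823 + 2402/3) = 1/(27679871/3) = 3/27679871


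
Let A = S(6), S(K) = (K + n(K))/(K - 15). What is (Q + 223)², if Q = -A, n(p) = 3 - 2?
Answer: 4056196/81 ≈ 50077.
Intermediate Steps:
n(p) = 1
S(K) = (1 + K)/(-15 + K) (S(K) = (K + 1)/(K - 15) = (1 + K)/(-15 + K))
A = -7/9 (A = (1 + 6)/(-15 + 6) = 7/(-9) = -⅑*7 = -7/9 ≈ -0.77778)
Q = 7/9 (Q = -1*(-7/9) = 7/9 ≈ 0.77778)
(Q + 223)² = (7/9 + 223)² = (2014/9)² = 4056196/81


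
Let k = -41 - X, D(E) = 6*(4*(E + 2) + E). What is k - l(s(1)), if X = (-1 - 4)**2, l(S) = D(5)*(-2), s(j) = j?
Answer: 330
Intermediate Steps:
D(E) = 48 + 30*E (D(E) = 6*(4*(2 + E) + E) = 6*((8 + 4*E) + E) = 6*(8 + 5*E) = 48 + 30*E)
l(S) = -396 (l(S) = (48 + 30*5)*(-2) = (48 + 150)*(-2) = 198*(-2) = -396)
X = 25 (X = (-5)**2 = 25)
k = -66 (k = -41 - 1*25 = -41 - 25 = -66)
k - l(s(1)) = -66 - 1*(-396) = -66 + 396 = 330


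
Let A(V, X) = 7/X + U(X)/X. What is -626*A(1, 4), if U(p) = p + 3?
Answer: -2191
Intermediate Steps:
U(p) = 3 + p
A(V, X) = 7/X + (3 + X)/X
-626*A(1, 4) = -626*(10 + 4)/4 = -313*14/2 = -626*7/2 = -2191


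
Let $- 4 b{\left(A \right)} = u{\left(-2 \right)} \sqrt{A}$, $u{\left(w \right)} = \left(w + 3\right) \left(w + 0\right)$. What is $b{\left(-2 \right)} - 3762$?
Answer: $-3762 + \frac{i \sqrt{2}}{2} \approx -3762.0 + 0.70711 i$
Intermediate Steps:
$u{\left(w \right)} = w \left(3 + w\right)$ ($u{\left(w \right)} = \left(3 + w\right) w = w \left(3 + w\right)$)
$b{\left(A \right)} = \frac{\sqrt{A}}{2}$ ($b{\left(A \right)} = - \frac{- 2 \left(3 - 2\right) \sqrt{A}}{4} = - \frac{\left(-2\right) 1 \sqrt{A}}{4} = - \frac{\left(-2\right) \sqrt{A}}{4} = \frac{\sqrt{A}}{2}$)
$b{\left(-2 \right)} - 3762 = \frac{\sqrt{-2}}{2} - 3762 = \frac{i \sqrt{2}}{2} - 3762 = -3762 + \frac{i \sqrt{2}}{2}$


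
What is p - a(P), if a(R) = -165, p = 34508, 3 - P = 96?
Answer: 34673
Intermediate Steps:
P = -93 (P = 3 - 1*96 = 3 - 96 = -93)
p - a(P) = 34508 - 1*(-165) = 34508 + 165 = 34673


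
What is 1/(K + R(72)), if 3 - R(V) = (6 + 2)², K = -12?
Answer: -1/73 ≈ -0.013699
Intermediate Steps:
R(V) = -61 (R(V) = 3 - (6 + 2)² = 3 - 1*8² = 3 - 1*64 = 3 - 64 = -61)
1/(K + R(72)) = 1/(-12 - 61) = 1/(-73) = -1/73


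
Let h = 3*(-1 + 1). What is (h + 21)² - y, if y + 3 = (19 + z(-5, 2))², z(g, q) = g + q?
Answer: 188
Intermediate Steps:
h = 0 (h = 3*0 = 0)
y = 253 (y = -3 + (19 + (-5 + 2))² = -3 + (19 - 3)² = -3 + 16² = -3 + 256 = 253)
(h + 21)² - y = (0 + 21)² - 1*253 = 21² - 253 = 441 - 253 = 188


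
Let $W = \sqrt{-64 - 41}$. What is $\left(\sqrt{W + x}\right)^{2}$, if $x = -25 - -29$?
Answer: $4 + i \sqrt{105} \approx 4.0 + 10.247 i$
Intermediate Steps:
$x = 4$ ($x = -25 + 29 = 4$)
$W = i \sqrt{105}$ ($W = \sqrt{-105} = i \sqrt{105} \approx 10.247 i$)
$\left(\sqrt{W + x}\right)^{2} = \left(\sqrt{i \sqrt{105} + 4}\right)^{2} = \left(\sqrt{4 + i \sqrt{105}}\right)^{2} = 4 + i \sqrt{105}$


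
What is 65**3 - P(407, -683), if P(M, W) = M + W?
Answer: 274901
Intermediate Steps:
65**3 - P(407, -683) = 65**3 - (407 - 683) = 274625 - 1*(-276) = 274625 + 276 = 274901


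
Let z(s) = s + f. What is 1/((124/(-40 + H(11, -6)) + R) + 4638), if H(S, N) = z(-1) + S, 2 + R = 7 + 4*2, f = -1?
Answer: 1/4647 ≈ 0.00021519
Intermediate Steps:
z(s) = -1 + s (z(s) = s - 1 = -1 + s)
R = 13 (R = -2 + (7 + 4*2) = -2 + (7 + 8) = -2 + 15 = 13)
H(S, N) = -2 + S (H(S, N) = (-1 - 1) + S = -2 + S)
1/((124/(-40 + H(11, -6)) + R) + 4638) = 1/((124/(-40 + (-2 + 11)) + 13) + 4638) = 1/((124/(-40 + 9) + 13) + 4638) = 1/((124/(-31) + 13) + 4638) = 1/((124*(-1/31) + 13) + 4638) = 1/((-4 + 13) + 4638) = 1/(9 + 4638) = 1/4647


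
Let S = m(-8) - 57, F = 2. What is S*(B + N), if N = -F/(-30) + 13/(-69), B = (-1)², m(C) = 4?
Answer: -5353/115 ≈ -46.548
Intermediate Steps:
B = 1
N = -14/115 (N = -1*2/(-30) + 13/(-69) = -2*(-1/30) + 13*(-1/69) = 1/15 - 13/69 = -14/115 ≈ -0.12174)
S = -53 (S = 4 - 57 = -53)
S*(B + N) = -53*(1 - 14/115) = -53*101/115 = -5353/115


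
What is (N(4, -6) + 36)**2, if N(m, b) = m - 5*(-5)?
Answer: 4225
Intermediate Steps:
N(m, b) = 25 + m (N(m, b) = m + 25 = 25 + m)
(N(4, -6) + 36)**2 = ((25 + 4) + 36)**2 = (29 + 36)**2 = 65**2 = 4225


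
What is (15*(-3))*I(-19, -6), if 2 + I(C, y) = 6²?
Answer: -1530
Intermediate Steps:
I(C, y) = 34 (I(C, y) = -2 + 6² = -2 + 36 = 34)
(15*(-3))*I(-19, -6) = (15*(-3))*34 = -45*34 = -1530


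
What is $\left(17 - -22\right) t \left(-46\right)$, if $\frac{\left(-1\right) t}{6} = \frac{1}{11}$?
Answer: $\frac{10764}{11} \approx 978.54$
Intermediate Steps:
$t = - \frac{6}{11} \approx -0.54545$
$\left(17 - -22\right) t \left(-46\right) = \left(17 - -22\right) \left(- \frac{6}{11}\right) \left(-46\right) = \left(17 + 22\right) \left(- \frac{6}{11}\right) \left(-46\right) = 39 \left(- \frac{6}{11}\right) \left(-46\right) = \left(- \frac{234}{11}\right) \left(-46\right) = \frac{10764}{11}$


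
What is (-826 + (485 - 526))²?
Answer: 751689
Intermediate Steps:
(-826 + (485 - 526))² = (-826 - 41)² = (-867)² = 751689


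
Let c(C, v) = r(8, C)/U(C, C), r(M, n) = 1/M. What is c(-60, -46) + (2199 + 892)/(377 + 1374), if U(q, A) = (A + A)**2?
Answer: 356084951/201715200 ≈ 1.7653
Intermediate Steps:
U(q, A) = 4*A**2 (U(q, A) = (2*A)**2 = 4*A**2)
c(C, v) = 1/(32*C**2) (c(C, v) = 1/(8*((4*C**2))) = (1/(4*C**2))/8 = 1/(32*C**2))
c(-60, -46) + (2199 + 892)/(377 + 1374) = (1/32)/(-60)**2 + (2199 + 892)/(377 + 1374) = (1/32)*(1/3600) + 3091/1751 = 1/115200 + 3091*(1/1751) = 1/115200 + 3091/1751 = 356084951/201715200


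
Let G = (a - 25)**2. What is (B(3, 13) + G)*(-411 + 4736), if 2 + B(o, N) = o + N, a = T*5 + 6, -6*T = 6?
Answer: 2551750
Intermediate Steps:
T = -1 (T = -1/6*6 = -1)
a = 1 (a = -1*5 + 6 = -5 + 6 = 1)
G = 576 (G = (1 - 25)**2 = (-24)**2 = 576)
B(o, N) = -2 + N + o (B(o, N) = -2 + (o + N) = -2 + (N + o) = -2 + N + o)
(B(3, 13) + G)*(-411 + 4736) = ((-2 + 13 + 3) + 576)*(-411 + 4736) = (14 + 576)*4325 = 590*4325 = 2551750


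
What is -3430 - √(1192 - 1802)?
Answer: -3430 - I*√610 ≈ -3430.0 - 24.698*I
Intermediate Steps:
-3430 - √(1192 - 1802) = -3430 - √(-610) = -3430 - I*√610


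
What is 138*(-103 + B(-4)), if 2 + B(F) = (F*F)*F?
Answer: -23322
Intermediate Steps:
B(F) = -2 + F³ (B(F) = -2 + (F*F)*F = -2 + F²*F = -2 + F³)
138*(-103 + B(-4)) = 138*(-103 + (-2 + (-4)³)) = 138*(-103 + (-2 - 64)) = 138*(-103 - 66) = 138*(-169) = -23322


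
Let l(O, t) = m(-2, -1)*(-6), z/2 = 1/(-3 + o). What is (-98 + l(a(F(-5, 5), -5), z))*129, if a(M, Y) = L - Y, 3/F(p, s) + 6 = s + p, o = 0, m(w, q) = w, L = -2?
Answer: -11094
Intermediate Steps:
F(p, s) = 3/(-6 + p + s) (F(p, s) = 3/(-6 + (s + p)) = 3/(-6 + (p + s)) = 3/(-6 + p + s))
a(M, Y) = -2 - Y
z = -⅔ (z = 2/(-3 + 0) = 2/(-3) = 2*(-⅓) = -⅔ ≈ -0.66667)
l(O, t) = 12 (l(O, t) = -2*(-6) = 12)
(-98 + l(a(F(-5, 5), -5), z))*129 = (-98 + 12)*129 = -86*129 = -11094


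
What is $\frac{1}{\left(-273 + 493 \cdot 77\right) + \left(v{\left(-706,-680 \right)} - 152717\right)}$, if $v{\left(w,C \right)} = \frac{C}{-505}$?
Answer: $- \frac{101}{11617793} \approx -8.6936 \cdot 10^{-6}$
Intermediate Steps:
$v{\left(w,C \right)} = - \frac{C}{505}$ ($v{\left(w,C \right)} = C \left(- \frac{1}{505}\right) = - \frac{C}{505}$)
$\frac{1}{\left(-273 + 493 \cdot 77\right) + \left(v{\left(-706,-680 \right)} - 152717\right)} = \frac{1}{\left(-273 + 493 \cdot 77\right) - \frac{15424281}{101}} = \frac{1}{\left(-273 + 37961\right) + \left(\frac{136}{101} - 152717\right)} = \frac{1}{37688 - \frac{15424281}{101}} = \frac{1}{- \frac{11617793}{101}} = - \frac{101}{11617793}$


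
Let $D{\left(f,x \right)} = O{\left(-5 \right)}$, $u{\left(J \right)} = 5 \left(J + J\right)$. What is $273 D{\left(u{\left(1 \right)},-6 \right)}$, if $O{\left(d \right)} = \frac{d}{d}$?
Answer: $273$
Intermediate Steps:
$u{\left(J \right)} = 10 J$ ($u{\left(J \right)} = 5 \cdot 2 J = 10 J$)
$O{\left(d \right)} = 1$
$D{\left(f,x \right)} = 1$
$273 D{\left(u{\left(1 \right)},-6 \right)} = 273 \cdot 1 = 273$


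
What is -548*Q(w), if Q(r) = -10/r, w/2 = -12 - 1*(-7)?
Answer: -548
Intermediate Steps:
w = -10 (w = 2*(-12 - 1*(-7)) = 2*(-12 + 7) = 2*(-5) = -10)
-548*Q(w) = -(-5480)/(-10) = -(-5480)*(-1)/10 = -548*1 = -548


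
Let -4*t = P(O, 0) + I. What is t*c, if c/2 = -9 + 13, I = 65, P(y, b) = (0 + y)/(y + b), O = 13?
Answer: -132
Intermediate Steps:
P(y, b) = y/(b + y)
c = 8 (c = 2*(-9 + 13) = 2*4 = 8)
t = -33/2 (t = -(13/(0 + 13) + 65)/4 = -(13/13 + 65)/4 = -(13*(1/13) + 65)/4 = -(1 + 65)/4 = -¼*66 = -33/2 ≈ -16.500)
t*c = -33/2*8 = -132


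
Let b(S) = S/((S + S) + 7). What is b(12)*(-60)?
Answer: -720/31 ≈ -23.226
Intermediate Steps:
b(S) = S/(7 + 2*S) (b(S) = S/(2*S + 7) = S/(7 + 2*S))
b(12)*(-60) = (12/(7 + 2*12))*(-60) = (12/(7 + 24))*(-60) = (12/31)*(-60) = -720/31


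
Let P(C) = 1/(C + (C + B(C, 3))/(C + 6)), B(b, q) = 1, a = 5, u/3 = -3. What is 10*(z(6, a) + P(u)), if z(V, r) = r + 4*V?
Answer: 5480/19 ≈ 288.42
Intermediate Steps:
u = -9 (u = 3*(-3) = -9)
P(C) = 1/(C + (1 + C)/(6 + C)) (P(C) = 1/(C + (C + 1)/(C + 6)) = 1/(C + (1 + C)/(6 + C)))
10*(z(6, a) + P(u)) = 10*((5 + 4*6) + (6 - 9)/(1 + (-9)**2 + 7*(-9))) = 10*((5 + 24) - 3/(1 + 81 - 63)) = 10*(29 - 3/19) = 10*(548/19) = 5480/19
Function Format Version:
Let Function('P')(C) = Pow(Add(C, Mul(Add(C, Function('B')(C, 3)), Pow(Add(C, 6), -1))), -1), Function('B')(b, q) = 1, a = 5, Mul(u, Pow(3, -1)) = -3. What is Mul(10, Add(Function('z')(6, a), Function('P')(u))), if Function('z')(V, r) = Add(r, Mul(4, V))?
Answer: Rational(5480, 19) ≈ 288.42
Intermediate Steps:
u = -9 (u = Mul(3, -3) = -9)
Function('P')(C) = Pow(Add(C, Mul(Pow(Add(6, C), -1), Add(1, C))), -1) (Function('P')(C) = Pow(Add(C, Mul(Add(C, 1), Pow(Add(C, 6), -1))), -1) = Pow(Add(C, Mul(Add(1, C), Pow(Add(6, C), -1))), -1) = Pow(Add(C, Mul(Pow(Add(6, C), -1), Add(1, C))), -1))
Mul(10, Add(Function('z')(6, a), Function('P')(u))) = Mul(10, Add(Add(5, Mul(4, 6)), Mul(Pow(Add(1, Pow(-9, 2), Mul(7, -9)), -1), Add(6, -9)))) = Mul(10, Add(Add(5, 24), Mul(Pow(Add(1, 81, -63), -1), -3))) = Mul(10, Add(29, Mul(Pow(19, -1), -3))) = Mul(10, Add(29, Mul(Rational(1, 19), -3))) = Mul(10, Add(29, Rational(-3, 19))) = Mul(10, Rational(548, 19)) = Rational(5480, 19)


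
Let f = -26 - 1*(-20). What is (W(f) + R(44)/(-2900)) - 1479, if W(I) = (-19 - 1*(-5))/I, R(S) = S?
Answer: -3211783/2175 ≈ -1476.7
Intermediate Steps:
f = -6 (f = -26 + 20 = -6)
W(I) = -14/I (W(I) = (-19 + 5)/I = -14/I)
(W(f) + R(44)/(-2900)) - 1479 = (-14/(-6) + 44/(-2900)) - 1479 = (-14*(-⅙) + 44*(-1/2900)) - 1479 = (7/3 - 11/725) - 1479 = 5042/2175 - 1479 = -3211783/2175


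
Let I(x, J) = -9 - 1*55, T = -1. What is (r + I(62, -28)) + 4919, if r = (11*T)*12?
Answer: 4723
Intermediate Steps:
I(x, J) = -64 (I(x, J) = -9 - 55 = -64)
r = -132 (r = (11*(-1))*12 = -11*12 = -132)
(r + I(62, -28)) + 4919 = (-132 - 64) + 4919 = -196 + 4919 = 4723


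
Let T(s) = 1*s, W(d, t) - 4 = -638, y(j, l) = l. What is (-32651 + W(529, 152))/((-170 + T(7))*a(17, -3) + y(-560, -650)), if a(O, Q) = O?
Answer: 33285/3421 ≈ 9.7296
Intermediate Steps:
W(d, t) = -634 (W(d, t) = 4 - 638 = -634)
T(s) = s
(-32651 + W(529, 152))/((-170 + T(7))*a(17, -3) + y(-560, -650)) = (-32651 - 634)/((-170 + 7)*17 - 650) = -33285/(-163*17 - 650) = -33285/(-2771 - 650) = -33285/(-3421) = -33285*(-1/3421) = 33285/3421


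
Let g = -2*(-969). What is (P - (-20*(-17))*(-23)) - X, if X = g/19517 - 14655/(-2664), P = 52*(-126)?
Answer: 21878768239/17331096 ≈ 1262.4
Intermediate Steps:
g = 1938
P = -6552
X = 97061489/17331096 (X = 1938/19517 - 14655/(-2664) = 1938*(1/19517) - 14655*(-1/2664) = 1938/19517 + 4885/888 = 97061489/17331096 ≈ 5.6004)
(P - (-20*(-17))*(-23)) - X = (-6552 - (-20*(-17))*(-23)) - 1*97061489/17331096 = (-6552 - 340*(-23)) - 97061489/17331096 = (-6552 - 1*(-7820)) - 97061489/17331096 = (-6552 + 7820) - 97061489/17331096 = 1268 - 97061489/17331096 = 21878768239/17331096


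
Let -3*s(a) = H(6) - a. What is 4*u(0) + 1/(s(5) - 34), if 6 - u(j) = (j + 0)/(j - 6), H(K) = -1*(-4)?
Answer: 2421/101 ≈ 23.970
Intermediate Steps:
H(K) = 4
s(a) = -4/3 + a/3 (s(a) = -(4 - a)/3 = -4/3 + a/3)
u(j) = 6 - j/(-6 + j) (u(j) = 6 - (j + 0)/(j - 6) = 6 - j/(-6 + j))
4*u(0) + 1/(s(5) - 34) = 4*((-36 + 5*0)/(-6 + 0)) + 1/((-4/3 + (1/3)*5) - 34) = 4*((-36 + 0)/(-6)) + 1/((-4/3 + 5/3) - 34) = 4*(-1/6*(-36)) + 1/(1/3 - 34) = 4*6 + 1/(-101/3) = 24 - 3/101 = 2421/101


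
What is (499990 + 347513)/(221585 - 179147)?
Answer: 282501/14146 ≈ 19.970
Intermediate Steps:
(499990 + 347513)/(221585 - 179147) = 847503/42438 = 847503*(1/42438) = 282501/14146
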